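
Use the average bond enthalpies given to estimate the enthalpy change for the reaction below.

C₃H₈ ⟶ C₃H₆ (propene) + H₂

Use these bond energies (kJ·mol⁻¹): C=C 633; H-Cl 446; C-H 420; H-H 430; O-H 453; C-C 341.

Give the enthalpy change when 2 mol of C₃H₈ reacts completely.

Bonds broken (reactants):
  C-C: 2 × 341 = 682
  C-H: 8 × 420 = 3360
  Σ(broken) = 4042 kJ
Bonds formed (products):
  C-C: 1 × 341 = 341
  C-H: 6 × 420 = 2520
  C=C: 1 × 633 = 633
  H-H: 1 × 430 = 430
  Σ(formed) = 3924 kJ
ΔH = Σ(broken) − Σ(formed) = 4042 − 3924 = +118 kJ
For 2× the reaction as written: 2 × (+118) = +236 kJ

ΔH = +236 kJ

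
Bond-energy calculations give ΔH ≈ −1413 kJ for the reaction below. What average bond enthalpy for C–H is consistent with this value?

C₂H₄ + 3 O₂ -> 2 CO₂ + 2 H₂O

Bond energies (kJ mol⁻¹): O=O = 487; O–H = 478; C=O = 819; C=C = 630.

Let D be the C–H bond energy.
Σ(broken) = 4×D + 1×630 + 3×487 = 2091 + 4D
Σ(formed) = 4×819 + 4×478 = 5188
ΔH = Σ(broken) − Σ(formed) = (2091 + 4D) − (5188) = −3097 + 4D
Setting this equal to −1413 kJ gives 4D = 1684, so D = 421 kJ/mol.

D(C–H) ≈ 421 kJ/mol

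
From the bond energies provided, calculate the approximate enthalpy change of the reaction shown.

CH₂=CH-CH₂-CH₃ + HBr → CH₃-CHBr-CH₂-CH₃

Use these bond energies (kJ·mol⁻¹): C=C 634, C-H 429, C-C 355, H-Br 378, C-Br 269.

Bonds broken (reactants):
  C-C: 2 × 355 = 710
  C-H: 8 × 429 = 3432
  C=C: 1 × 634 = 634
  H-Br: 1 × 378 = 378
  Σ(broken) = 5154 kJ
Bonds formed (products):
  C-Br: 1 × 269 = 269
  C-C: 3 × 355 = 1065
  C-H: 9 × 429 = 3861
  Σ(formed) = 5195 kJ
ΔH = Σ(broken) − Σ(formed) = 5154 − 5195 = −41 kJ

ΔH ≈ −41 kJ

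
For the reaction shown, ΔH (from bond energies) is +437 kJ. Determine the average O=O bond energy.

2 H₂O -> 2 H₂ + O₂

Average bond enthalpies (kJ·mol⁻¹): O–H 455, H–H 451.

D(O=O) ≈ 481 kJ/mol

Let D be the O=O bond energy.
Σ(broken) = 4×455 = 1820
Σ(formed) = 2×451 + 1×D = 902 + D
ΔH = Σ(broken) − Σ(formed) = (1820) − (902 + D) = +918 − D
Setting this equal to +437 kJ gives D = 481 kJ/mol.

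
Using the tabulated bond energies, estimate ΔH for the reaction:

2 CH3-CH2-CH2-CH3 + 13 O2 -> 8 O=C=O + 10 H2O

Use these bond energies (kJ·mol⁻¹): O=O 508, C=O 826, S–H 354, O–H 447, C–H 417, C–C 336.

ΔH ≈ −5196 kJ

Bonds broken (reactants):
  C–C: 6 × 336 = 2016
  C–H: 20 × 417 = 8340
  O=O: 13 × 508 = 6604
  Σ(broken) = 16960 kJ
Bonds formed (products):
  C=O: 16 × 826 = 13216
  O–H: 20 × 447 = 8940
  Σ(formed) = 22156 kJ
ΔH = Σ(broken) − Σ(formed) = 16960 − 22156 = −5196 kJ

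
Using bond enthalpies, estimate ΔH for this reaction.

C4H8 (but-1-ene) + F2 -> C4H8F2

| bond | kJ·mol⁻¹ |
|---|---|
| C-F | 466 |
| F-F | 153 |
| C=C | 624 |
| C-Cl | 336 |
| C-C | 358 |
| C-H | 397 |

Bonds broken (reactants):
  C-C: 2 × 358 = 716
  C-H: 8 × 397 = 3176
  C=C: 1 × 624 = 624
  F-F: 1 × 153 = 153
  Σ(broken) = 4669 kJ
Bonds formed (products):
  C-C: 3 × 358 = 1074
  C-F: 2 × 466 = 932
  C-H: 8 × 397 = 3176
  Σ(formed) = 5182 kJ
ΔH = Σ(broken) − Σ(formed) = 4669 − 5182 = −513 kJ

ΔH ≈ −513 kJ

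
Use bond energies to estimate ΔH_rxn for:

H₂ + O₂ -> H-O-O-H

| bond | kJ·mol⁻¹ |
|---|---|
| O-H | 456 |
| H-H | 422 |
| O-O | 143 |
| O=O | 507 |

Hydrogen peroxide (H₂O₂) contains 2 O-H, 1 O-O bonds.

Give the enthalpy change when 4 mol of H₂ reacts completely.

Bonds broken (reactants):
  H-H: 1 × 422 = 422
  O=O: 1 × 507 = 507
  Σ(broken) = 929 kJ
Bonds formed (products):
  O-H: 2 × 456 = 912
  O-O: 1 × 143 = 143
  Σ(formed) = 1055 kJ
ΔH = Σ(broken) − Σ(formed) = 929 − 1055 = −126 kJ
For 4× the reaction as written: 4 × (−126) = −504 kJ

ΔH = −504 kJ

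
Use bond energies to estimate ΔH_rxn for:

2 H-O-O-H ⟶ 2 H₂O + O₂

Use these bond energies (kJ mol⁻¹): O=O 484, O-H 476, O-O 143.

Bonds broken (reactants):
  O-H: 4 × 476 = 1904
  O-O: 2 × 143 = 286
  Σ(broken) = 2190 kJ
Bonds formed (products):
  O-H: 4 × 476 = 1904
  O=O: 1 × 484 = 484
  Σ(formed) = 2388 kJ
ΔH = Σ(broken) − Σ(formed) = 2190 − 2388 = −198 kJ

ΔH ≈ −198 kJ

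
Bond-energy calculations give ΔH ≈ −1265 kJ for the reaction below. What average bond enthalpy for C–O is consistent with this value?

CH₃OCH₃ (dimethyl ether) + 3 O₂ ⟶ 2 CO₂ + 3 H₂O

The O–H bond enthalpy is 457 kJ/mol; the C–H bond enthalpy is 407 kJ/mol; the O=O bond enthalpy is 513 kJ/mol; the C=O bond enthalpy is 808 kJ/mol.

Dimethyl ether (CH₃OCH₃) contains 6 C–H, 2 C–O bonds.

Let D be the C–O bond energy.
Σ(broken) = 6×407 + 2×D + 3×513 = 3981 + 2D
Σ(formed) = 4×808 + 6×457 = 5974
ΔH = Σ(broken) − Σ(formed) = (3981 + 2D) − (5974) = −1993 + 2D
Setting this equal to −1265 kJ gives 2D = 728, so D = 364 kJ/mol.

D(C–O) ≈ 364 kJ/mol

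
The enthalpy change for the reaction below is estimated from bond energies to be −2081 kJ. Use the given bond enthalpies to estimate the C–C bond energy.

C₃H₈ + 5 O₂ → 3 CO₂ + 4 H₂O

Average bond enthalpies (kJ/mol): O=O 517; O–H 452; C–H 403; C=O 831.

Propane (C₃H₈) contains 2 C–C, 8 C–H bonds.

Let D be the C–C bond energy.
Σ(broken) = 2×D + 8×403 + 5×517 = 5809 + 2D
Σ(formed) = 6×831 + 8×452 = 8602
ΔH = Σ(broken) − Σ(formed) = (5809 + 2D) − (8602) = −2793 + 2D
Setting this equal to −2081 kJ gives 2D = 712, so D = 356 kJ/mol.

D(C–C) ≈ 356 kJ/mol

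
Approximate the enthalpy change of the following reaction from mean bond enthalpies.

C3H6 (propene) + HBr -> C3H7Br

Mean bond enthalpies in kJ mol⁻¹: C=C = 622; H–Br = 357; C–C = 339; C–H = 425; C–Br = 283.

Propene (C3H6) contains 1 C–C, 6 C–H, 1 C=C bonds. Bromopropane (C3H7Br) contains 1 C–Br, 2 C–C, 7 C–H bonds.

Bonds broken (reactants):
  C–C: 1 × 339 = 339
  C–H: 6 × 425 = 2550
  C=C: 1 × 622 = 622
  H–Br: 1 × 357 = 357
  Σ(broken) = 3868 kJ
Bonds formed (products):
  C–Br: 1 × 283 = 283
  C–C: 2 × 339 = 678
  C–H: 7 × 425 = 2975
  Σ(formed) = 3936 kJ
ΔH = Σ(broken) − Σ(formed) = 3868 − 3936 = −68 kJ

ΔH ≈ −68 kJ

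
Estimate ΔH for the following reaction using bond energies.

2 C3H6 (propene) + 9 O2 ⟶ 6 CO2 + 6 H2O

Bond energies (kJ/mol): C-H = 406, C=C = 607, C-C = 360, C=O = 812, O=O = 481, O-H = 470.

Bonds broken (reactants):
  C-C: 2 × 360 = 720
  C-H: 12 × 406 = 4872
  C=C: 2 × 607 = 1214
  O=O: 9 × 481 = 4329
  Σ(broken) = 11135 kJ
Bonds formed (products):
  C=O: 12 × 812 = 9744
  O-H: 12 × 470 = 5640
  Σ(formed) = 15384 kJ
ΔH = Σ(broken) − Σ(formed) = 11135 − 15384 = −4249 kJ

ΔH ≈ −4249 kJ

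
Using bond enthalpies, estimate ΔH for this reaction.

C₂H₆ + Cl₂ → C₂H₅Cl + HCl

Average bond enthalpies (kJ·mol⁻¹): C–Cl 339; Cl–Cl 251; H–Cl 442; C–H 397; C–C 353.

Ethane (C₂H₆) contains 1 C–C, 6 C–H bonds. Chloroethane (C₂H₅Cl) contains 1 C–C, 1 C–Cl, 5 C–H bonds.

ΔH ≈ −133 kJ

Bonds broken (reactants):
  C–C: 1 × 353 = 353
  C–H: 6 × 397 = 2382
  Cl–Cl: 1 × 251 = 251
  Σ(broken) = 2986 kJ
Bonds formed (products):
  C–C: 1 × 353 = 353
  C–Cl: 1 × 339 = 339
  C–H: 5 × 397 = 1985
  H–Cl: 1 × 442 = 442
  Σ(formed) = 3119 kJ
ΔH = Σ(broken) − Σ(formed) = 2986 − 3119 = −133 kJ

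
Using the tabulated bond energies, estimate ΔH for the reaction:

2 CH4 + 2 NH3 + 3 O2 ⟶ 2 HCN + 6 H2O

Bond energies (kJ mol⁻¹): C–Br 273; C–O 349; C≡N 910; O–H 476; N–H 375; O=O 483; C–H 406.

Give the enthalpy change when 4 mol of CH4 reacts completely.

ΔH = −2794 kJ

Bonds broken (reactants):
  C–H: 8 × 406 = 3248
  N–H: 6 × 375 = 2250
  O=O: 3 × 483 = 1449
  Σ(broken) = 6947 kJ
Bonds formed (products):
  C≡N: 2 × 910 = 1820
  C–H: 2 × 406 = 812
  O–H: 12 × 476 = 5712
  Σ(formed) = 8344 kJ
ΔH = Σ(broken) − Σ(formed) = 6947 − 8344 = −1397 kJ
For 2× the reaction as written: 2 × (−1397) = −2794 kJ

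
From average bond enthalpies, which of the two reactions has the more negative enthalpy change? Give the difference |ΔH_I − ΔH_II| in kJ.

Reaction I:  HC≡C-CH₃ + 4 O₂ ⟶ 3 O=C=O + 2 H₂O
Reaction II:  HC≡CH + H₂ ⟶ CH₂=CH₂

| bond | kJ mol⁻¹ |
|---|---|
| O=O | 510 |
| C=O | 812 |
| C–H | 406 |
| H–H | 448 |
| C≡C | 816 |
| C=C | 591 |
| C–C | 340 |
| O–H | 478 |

Reaction I:
  Bonds broken (reactants):
    C≡C: 1 × 816 = 816
    C–C: 1 × 340 = 340
    C–H: 4 × 406 = 1624
    O=O: 4 × 510 = 2040
    Σ(broken) = 4820 kJ
  Bonds formed (products):
    C=O: 6 × 812 = 4872
    O–H: 4 × 478 = 1912
    Σ(formed) = 6784 kJ
  ΔH_I = 4820 − 6784 = −1964 kJ
Reaction II:
  Bonds broken (reactants):
    C≡C: 1 × 816 = 816
    C–H: 2 × 406 = 812
    H–H: 1 × 448 = 448
    Σ(broken) = 2076 kJ
  Bonds formed (products):
    C–H: 4 × 406 = 1624
    C=C: 1 × 591 = 591
    Σ(formed) = 2215 kJ
  ΔH_II = 2076 − 2215 = −139 kJ
ΔH_I − ΔH_II = −1825 kJ, so reaction I has the more negative ΔH; |ΔH_I − ΔH_II| = 1825 kJ.

Reaction I, by 1825 kJ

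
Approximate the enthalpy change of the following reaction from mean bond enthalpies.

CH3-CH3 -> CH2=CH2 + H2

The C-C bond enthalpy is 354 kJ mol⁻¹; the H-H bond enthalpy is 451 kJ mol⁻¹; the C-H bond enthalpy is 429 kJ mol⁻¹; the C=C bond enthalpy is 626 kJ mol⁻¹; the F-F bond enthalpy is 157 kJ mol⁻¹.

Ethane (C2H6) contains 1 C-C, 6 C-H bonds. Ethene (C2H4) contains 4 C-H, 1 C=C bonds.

Bonds broken (reactants):
  C-C: 1 × 354 = 354
  C-H: 6 × 429 = 2574
  Σ(broken) = 2928 kJ
Bonds formed (products):
  C-H: 4 × 429 = 1716
  C=C: 1 × 626 = 626
  H-H: 1 × 451 = 451
  Σ(formed) = 2793 kJ
ΔH = Σ(broken) − Σ(formed) = 2928 − 2793 = +135 kJ

ΔH ≈ +135 kJ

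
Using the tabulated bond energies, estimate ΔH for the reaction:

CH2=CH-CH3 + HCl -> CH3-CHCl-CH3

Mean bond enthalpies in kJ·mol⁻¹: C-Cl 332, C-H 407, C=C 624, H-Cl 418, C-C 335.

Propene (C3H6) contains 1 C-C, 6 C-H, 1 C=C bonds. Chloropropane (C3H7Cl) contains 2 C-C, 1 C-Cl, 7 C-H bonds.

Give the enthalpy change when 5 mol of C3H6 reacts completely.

ΔH = −160 kJ

Bonds broken (reactants):
  C-C: 1 × 335 = 335
  C-H: 6 × 407 = 2442
  C=C: 1 × 624 = 624
  H-Cl: 1 × 418 = 418
  Σ(broken) = 3819 kJ
Bonds formed (products):
  C-C: 2 × 335 = 670
  C-Cl: 1 × 332 = 332
  C-H: 7 × 407 = 2849
  Σ(formed) = 3851 kJ
ΔH = Σ(broken) − Σ(formed) = 3819 − 3851 = −32 kJ
For 5× the reaction as written: 5 × (−32) = −160 kJ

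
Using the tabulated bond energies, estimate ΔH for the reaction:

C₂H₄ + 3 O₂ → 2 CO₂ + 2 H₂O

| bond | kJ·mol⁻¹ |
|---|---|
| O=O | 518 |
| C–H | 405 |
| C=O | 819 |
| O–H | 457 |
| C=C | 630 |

ΔH ≈ −1300 kJ

Bonds broken (reactants):
  C–H: 4 × 405 = 1620
  C=C: 1 × 630 = 630
  O=O: 3 × 518 = 1554
  Σ(broken) = 3804 kJ
Bonds formed (products):
  C=O: 4 × 819 = 3276
  O–H: 4 × 457 = 1828
  Σ(formed) = 5104 kJ
ΔH = Σ(broken) − Σ(formed) = 3804 − 5104 = −1300 kJ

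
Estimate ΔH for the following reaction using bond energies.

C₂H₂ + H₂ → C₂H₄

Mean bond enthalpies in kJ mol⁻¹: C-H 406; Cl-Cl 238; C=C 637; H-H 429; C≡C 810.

ΔH ≈ −210 kJ

Bonds broken (reactants):
  C≡C: 1 × 810 = 810
  C-H: 2 × 406 = 812
  H-H: 1 × 429 = 429
  Σ(broken) = 2051 kJ
Bonds formed (products):
  C-H: 4 × 406 = 1624
  C=C: 1 × 637 = 637
  Σ(formed) = 2261 kJ
ΔH = Σ(broken) − Σ(formed) = 2051 − 2261 = −210 kJ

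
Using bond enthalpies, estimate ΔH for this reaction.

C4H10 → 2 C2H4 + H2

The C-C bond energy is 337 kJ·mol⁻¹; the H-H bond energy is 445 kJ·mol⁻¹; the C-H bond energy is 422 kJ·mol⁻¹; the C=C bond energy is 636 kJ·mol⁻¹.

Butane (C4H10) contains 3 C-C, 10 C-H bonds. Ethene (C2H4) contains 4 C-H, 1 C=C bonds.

ΔH ≈ +138 kJ

Bonds broken (reactants):
  C-C: 3 × 337 = 1011
  C-H: 10 × 422 = 4220
  Σ(broken) = 5231 kJ
Bonds formed (products):
  C-H: 8 × 422 = 3376
  C=C: 2 × 636 = 1272
  H-H: 1 × 445 = 445
  Σ(formed) = 5093 kJ
ΔH = Σ(broken) − Σ(formed) = 5231 − 5093 = +138 kJ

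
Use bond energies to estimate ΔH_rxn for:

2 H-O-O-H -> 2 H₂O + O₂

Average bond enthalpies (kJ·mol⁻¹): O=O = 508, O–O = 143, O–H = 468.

ΔH ≈ −222 kJ

Bonds broken (reactants):
  O–H: 4 × 468 = 1872
  O–O: 2 × 143 = 286
  Σ(broken) = 2158 kJ
Bonds formed (products):
  O–H: 4 × 468 = 1872
  O=O: 1 × 508 = 508
  Σ(formed) = 2380 kJ
ΔH = Σ(broken) − Σ(formed) = 2158 − 2380 = −222 kJ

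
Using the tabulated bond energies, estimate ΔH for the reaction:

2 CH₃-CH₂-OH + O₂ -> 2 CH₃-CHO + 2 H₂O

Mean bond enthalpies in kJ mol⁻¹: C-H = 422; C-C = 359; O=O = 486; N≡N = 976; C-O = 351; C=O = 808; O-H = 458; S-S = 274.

ΔH ≈ −500 kJ

Bonds broken (reactants):
  C-C: 2 × 359 = 718
  C-H: 10 × 422 = 4220
  C-O: 2 × 351 = 702
  O-H: 2 × 458 = 916
  O=O: 1 × 486 = 486
  Σ(broken) = 7042 kJ
Bonds formed (products):
  C-C: 2 × 359 = 718
  C-H: 8 × 422 = 3376
  C=O: 2 × 808 = 1616
  O-H: 4 × 458 = 1832
  Σ(formed) = 7542 kJ
ΔH = Σ(broken) − Σ(formed) = 7042 − 7542 = −500 kJ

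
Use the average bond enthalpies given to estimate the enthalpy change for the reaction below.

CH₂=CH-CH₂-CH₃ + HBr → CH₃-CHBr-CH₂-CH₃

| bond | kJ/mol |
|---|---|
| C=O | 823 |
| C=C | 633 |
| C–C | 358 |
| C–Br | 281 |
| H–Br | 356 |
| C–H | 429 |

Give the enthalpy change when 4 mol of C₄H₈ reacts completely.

Bonds broken (reactants):
  C–C: 2 × 358 = 716
  C–H: 8 × 429 = 3432
  C=C: 1 × 633 = 633
  H–Br: 1 × 356 = 356
  Σ(broken) = 5137 kJ
Bonds formed (products):
  C–Br: 1 × 281 = 281
  C–C: 3 × 358 = 1074
  C–H: 9 × 429 = 3861
  Σ(formed) = 5216 kJ
ΔH = Σ(broken) − Σ(formed) = 5137 − 5216 = −79 kJ
For 4× the reaction as written: 4 × (−79) = −316 kJ

ΔH = −316 kJ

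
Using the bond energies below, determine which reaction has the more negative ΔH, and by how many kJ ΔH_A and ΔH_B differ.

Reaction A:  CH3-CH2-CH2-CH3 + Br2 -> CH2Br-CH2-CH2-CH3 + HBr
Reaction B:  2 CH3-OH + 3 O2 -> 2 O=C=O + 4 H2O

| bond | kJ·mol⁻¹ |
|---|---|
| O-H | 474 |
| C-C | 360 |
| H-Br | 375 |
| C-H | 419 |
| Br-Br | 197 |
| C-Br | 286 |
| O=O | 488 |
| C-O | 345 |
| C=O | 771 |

Reaction A:
  Bonds broken (reactants):
    Br-Br: 1 × 197 = 197
    C-C: 3 × 360 = 1080
    C-H: 10 × 419 = 4190
    Σ(broken) = 5467 kJ
  Bonds formed (products):
    C-Br: 1 × 286 = 286
    C-C: 3 × 360 = 1080
    C-H: 9 × 419 = 3771
    H-Br: 1 × 375 = 375
    Σ(formed) = 5512 kJ
  ΔH_A = 5467 − 5512 = −45 kJ
Reaction B:
  Bonds broken (reactants):
    C-H: 6 × 419 = 2514
    C-O: 2 × 345 = 690
    O-H: 2 × 474 = 948
    O=O: 3 × 488 = 1464
    Σ(broken) = 5616 kJ
  Bonds formed (products):
    C=O: 4 × 771 = 3084
    O-H: 8 × 474 = 3792
    Σ(formed) = 6876 kJ
  ΔH_B = 5616 − 6876 = −1260 kJ
ΔH_A − ΔH_B = +1215 kJ, so reaction B has the more negative ΔH; |ΔH_A − ΔH_B| = 1215 kJ.

Reaction B, by 1215 kJ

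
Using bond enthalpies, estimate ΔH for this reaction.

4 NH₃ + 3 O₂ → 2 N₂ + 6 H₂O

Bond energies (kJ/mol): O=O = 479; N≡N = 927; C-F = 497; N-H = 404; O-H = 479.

Bonds broken (reactants):
  N-H: 12 × 404 = 4848
  O=O: 3 × 479 = 1437
  Σ(broken) = 6285 kJ
Bonds formed (products):
  N≡N: 2 × 927 = 1854
  O-H: 12 × 479 = 5748
  Σ(formed) = 7602 kJ
ΔH = Σ(broken) − Σ(formed) = 6285 − 7602 = −1317 kJ

ΔH ≈ −1317 kJ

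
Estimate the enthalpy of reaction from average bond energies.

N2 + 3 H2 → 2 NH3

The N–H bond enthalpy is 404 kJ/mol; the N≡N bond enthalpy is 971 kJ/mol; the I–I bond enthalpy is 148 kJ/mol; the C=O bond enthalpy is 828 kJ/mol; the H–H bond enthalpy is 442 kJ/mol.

ΔH ≈ −127 kJ

Bonds broken (reactants):
  H–H: 3 × 442 = 1326
  N≡N: 1 × 971 = 971
  Σ(broken) = 2297 kJ
Bonds formed (products):
  N–H: 6 × 404 = 2424
  Σ(formed) = 2424 kJ
ΔH = Σ(broken) − Σ(formed) = 2297 − 2424 = −127 kJ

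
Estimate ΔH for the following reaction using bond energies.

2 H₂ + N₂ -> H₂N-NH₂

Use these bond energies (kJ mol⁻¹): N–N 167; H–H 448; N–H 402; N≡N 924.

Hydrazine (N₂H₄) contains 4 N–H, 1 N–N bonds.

ΔH ≈ +45 kJ

Bonds broken (reactants):
  H–H: 2 × 448 = 896
  N≡N: 1 × 924 = 924
  Σ(broken) = 1820 kJ
Bonds formed (products):
  N–H: 4 × 402 = 1608
  N–N: 1 × 167 = 167
  Σ(formed) = 1775 kJ
ΔH = Σ(broken) − Σ(formed) = 1820 − 1775 = +45 kJ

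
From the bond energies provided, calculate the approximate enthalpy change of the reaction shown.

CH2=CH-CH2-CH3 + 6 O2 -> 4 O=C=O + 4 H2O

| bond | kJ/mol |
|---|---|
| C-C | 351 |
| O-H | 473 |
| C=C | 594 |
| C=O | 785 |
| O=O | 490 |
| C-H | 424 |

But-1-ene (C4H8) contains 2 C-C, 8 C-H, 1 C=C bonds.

Bonds broken (reactants):
  C-C: 2 × 351 = 702
  C-H: 8 × 424 = 3392
  C=C: 1 × 594 = 594
  O=O: 6 × 490 = 2940
  Σ(broken) = 7628 kJ
Bonds formed (products):
  C=O: 8 × 785 = 6280
  O-H: 8 × 473 = 3784
  Σ(formed) = 10064 kJ
ΔH = Σ(broken) − Σ(formed) = 7628 − 10064 = −2436 kJ

ΔH ≈ −2436 kJ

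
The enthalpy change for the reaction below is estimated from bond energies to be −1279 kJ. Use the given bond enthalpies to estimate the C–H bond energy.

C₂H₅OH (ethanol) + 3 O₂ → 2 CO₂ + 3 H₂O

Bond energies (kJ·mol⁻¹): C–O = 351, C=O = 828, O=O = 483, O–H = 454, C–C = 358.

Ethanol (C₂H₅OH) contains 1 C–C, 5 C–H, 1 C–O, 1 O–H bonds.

Let D be the C–H bond energy.
Σ(broken) = 1×358 + 5×D + 1×351 + 1×454 + 3×483 = 2612 + 5D
Σ(formed) = 4×828 + 6×454 = 6036
ΔH = Σ(broken) − Σ(formed) = (2612 + 5D) − (6036) = −3424 + 5D
Setting this equal to −1279 kJ gives 5D = 2145, so D = 429 kJ/mol.

D(C–H) ≈ 429 kJ/mol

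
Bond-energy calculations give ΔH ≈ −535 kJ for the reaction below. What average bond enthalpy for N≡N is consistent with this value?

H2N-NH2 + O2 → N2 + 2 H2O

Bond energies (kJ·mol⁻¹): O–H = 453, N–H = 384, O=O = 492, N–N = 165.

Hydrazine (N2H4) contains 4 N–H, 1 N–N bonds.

D(N≡N) ≈ 916 kJ/mol

Let D be the N≡N bond energy.
Σ(broken) = 4×384 + 1×165 + 1×492 = 2193
Σ(formed) = 1×D + 4×453 = 1812 + D
ΔH = Σ(broken) − Σ(formed) = (2193) − (1812 + D) = +381 − D
Setting this equal to −535 kJ gives D = 916 kJ/mol.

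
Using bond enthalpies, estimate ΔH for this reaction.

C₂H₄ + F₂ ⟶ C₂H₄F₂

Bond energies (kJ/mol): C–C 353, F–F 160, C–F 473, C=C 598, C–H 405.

Bonds broken (reactants):
  C–H: 4 × 405 = 1620
  C=C: 1 × 598 = 598
  F–F: 1 × 160 = 160
  Σ(broken) = 2378 kJ
Bonds formed (products):
  C–C: 1 × 353 = 353
  C–F: 2 × 473 = 946
  C–H: 4 × 405 = 1620
  Σ(formed) = 2919 kJ
ΔH = Σ(broken) − Σ(formed) = 2378 − 2919 = −541 kJ

ΔH ≈ −541 kJ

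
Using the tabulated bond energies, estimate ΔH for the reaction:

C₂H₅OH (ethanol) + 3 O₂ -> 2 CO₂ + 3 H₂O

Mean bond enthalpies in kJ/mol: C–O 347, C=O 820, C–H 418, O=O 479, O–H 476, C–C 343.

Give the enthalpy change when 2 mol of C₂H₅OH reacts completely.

Bonds broken (reactants):
  C–C: 1 × 343 = 343
  C–H: 5 × 418 = 2090
  C–O: 1 × 347 = 347
  O–H: 1 × 476 = 476
  O=O: 3 × 479 = 1437
  Σ(broken) = 4693 kJ
Bonds formed (products):
  C=O: 4 × 820 = 3280
  O–H: 6 × 476 = 2856
  Σ(formed) = 6136 kJ
ΔH = Σ(broken) − Σ(formed) = 4693 − 6136 = −1443 kJ
For 2× the reaction as written: 2 × (−1443) = −2886 kJ

ΔH = −2886 kJ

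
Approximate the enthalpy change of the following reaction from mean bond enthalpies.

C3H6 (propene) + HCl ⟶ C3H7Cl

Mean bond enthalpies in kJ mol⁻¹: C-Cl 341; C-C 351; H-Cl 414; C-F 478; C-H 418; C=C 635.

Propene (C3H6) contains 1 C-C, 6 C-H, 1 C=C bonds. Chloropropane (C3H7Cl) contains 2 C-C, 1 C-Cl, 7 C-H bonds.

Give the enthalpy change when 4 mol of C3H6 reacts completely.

ΔH = −244 kJ

Bonds broken (reactants):
  C-C: 1 × 351 = 351
  C-H: 6 × 418 = 2508
  C=C: 1 × 635 = 635
  H-Cl: 1 × 414 = 414
  Σ(broken) = 3908 kJ
Bonds formed (products):
  C-C: 2 × 351 = 702
  C-Cl: 1 × 341 = 341
  C-H: 7 × 418 = 2926
  Σ(formed) = 3969 kJ
ΔH = Σ(broken) − Σ(formed) = 3908 − 3969 = −61 kJ
For 4× the reaction as written: 4 × (−61) = −244 kJ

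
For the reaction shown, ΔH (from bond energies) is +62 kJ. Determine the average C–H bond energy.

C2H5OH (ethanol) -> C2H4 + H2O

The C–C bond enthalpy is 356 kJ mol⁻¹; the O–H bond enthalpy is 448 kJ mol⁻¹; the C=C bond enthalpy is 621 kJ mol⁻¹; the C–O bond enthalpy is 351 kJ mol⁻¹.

Let D be the C–H bond energy.
Σ(broken) = 1×356 + 5×D + 1×351 + 1×448 = 1155 + 5D
Σ(formed) = 4×D + 1×621 + 2×448 = 1517 + 4D
ΔH = Σ(broken) − Σ(formed) = (1155 + 5D) − (1517 + 4D) = −362 + D
Setting this equal to +62 kJ gives D = 424 kJ/mol.

D(C–H) ≈ 424 kJ/mol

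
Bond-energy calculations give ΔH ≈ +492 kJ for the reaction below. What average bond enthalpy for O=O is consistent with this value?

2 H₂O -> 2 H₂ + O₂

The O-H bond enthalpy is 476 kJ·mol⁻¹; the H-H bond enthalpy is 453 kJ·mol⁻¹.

Let D be the O=O bond energy.
Σ(broken) = 4×476 = 1904
Σ(formed) = 2×453 + 1×D = 906 + D
ΔH = Σ(broken) − Σ(formed) = (1904) − (906 + D) = +998 − D
Setting this equal to +492 kJ gives D = 506 kJ/mol.

D(O=O) ≈ 506 kJ/mol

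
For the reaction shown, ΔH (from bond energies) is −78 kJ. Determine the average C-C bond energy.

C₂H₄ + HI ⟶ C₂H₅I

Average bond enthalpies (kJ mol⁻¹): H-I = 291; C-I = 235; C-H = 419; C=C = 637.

D(C-C) ≈ 352 kJ/mol

Let D be the C-C bond energy.
Σ(broken) = 4×419 + 1×637 + 1×291 = 2604
Σ(formed) = 1×D + 5×419 + 1×235 = 2330 + D
ΔH = Σ(broken) − Σ(formed) = (2604) − (2330 + D) = +274 − D
Setting this equal to −78 kJ gives D = 352 kJ/mol.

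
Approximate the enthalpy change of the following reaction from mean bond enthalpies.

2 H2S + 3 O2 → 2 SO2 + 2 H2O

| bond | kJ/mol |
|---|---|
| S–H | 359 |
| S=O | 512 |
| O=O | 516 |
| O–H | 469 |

Bonds broken (reactants):
  O=O: 3 × 516 = 1548
  S–H: 4 × 359 = 1436
  Σ(broken) = 2984 kJ
Bonds formed (products):
  O–H: 4 × 469 = 1876
  S=O: 4 × 512 = 2048
  Σ(formed) = 3924 kJ
ΔH = Σ(broken) − Σ(formed) = 2984 − 3924 = −940 kJ

ΔH ≈ −940 kJ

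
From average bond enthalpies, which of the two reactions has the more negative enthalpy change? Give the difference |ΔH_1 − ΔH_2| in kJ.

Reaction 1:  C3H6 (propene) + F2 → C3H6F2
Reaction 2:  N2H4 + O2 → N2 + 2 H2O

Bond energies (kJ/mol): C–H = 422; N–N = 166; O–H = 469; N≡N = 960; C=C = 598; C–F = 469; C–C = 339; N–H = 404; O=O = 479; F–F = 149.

Reaction 1:
  Bonds broken (reactants):
    C–C: 1 × 339 = 339
    C–H: 6 × 422 = 2532
    C=C: 1 × 598 = 598
    F–F: 1 × 149 = 149
    Σ(broken) = 3618 kJ
  Bonds formed (products):
    C–C: 2 × 339 = 678
    C–F: 2 × 469 = 938
    C–H: 6 × 422 = 2532
    Σ(formed) = 4148 kJ
  ΔH_1 = 3618 − 4148 = −530 kJ
Reaction 2:
  Bonds broken (reactants):
    N–H: 4 × 404 = 1616
    N–N: 1 × 166 = 166
    O=O: 1 × 479 = 479
    Σ(broken) = 2261 kJ
  Bonds formed (products):
    N≡N: 1 × 960 = 960
    O–H: 4 × 469 = 1876
    Σ(formed) = 2836 kJ
  ΔH_2 = 2261 − 2836 = −575 kJ
ΔH_1 − ΔH_2 = +45 kJ, so reaction 2 has the more negative ΔH; |ΔH_1 − ΔH_2| = 45 kJ.

Reaction 2, by 45 kJ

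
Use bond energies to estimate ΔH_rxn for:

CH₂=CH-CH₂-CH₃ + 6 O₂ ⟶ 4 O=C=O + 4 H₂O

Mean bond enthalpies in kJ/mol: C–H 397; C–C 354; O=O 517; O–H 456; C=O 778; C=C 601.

ΔH ≈ −2285 kJ

Bonds broken (reactants):
  C–C: 2 × 354 = 708
  C–H: 8 × 397 = 3176
  C=C: 1 × 601 = 601
  O=O: 6 × 517 = 3102
  Σ(broken) = 7587 kJ
Bonds formed (products):
  C=O: 8 × 778 = 6224
  O–H: 8 × 456 = 3648
  Σ(formed) = 9872 kJ
ΔH = Σ(broken) − Σ(formed) = 7587 − 9872 = −2285 kJ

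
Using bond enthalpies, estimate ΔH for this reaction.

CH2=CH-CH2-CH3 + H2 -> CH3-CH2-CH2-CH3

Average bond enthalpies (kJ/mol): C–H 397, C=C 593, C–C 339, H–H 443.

Bonds broken (reactants):
  C–C: 2 × 339 = 678
  C–H: 8 × 397 = 3176
  C=C: 1 × 593 = 593
  H–H: 1 × 443 = 443
  Σ(broken) = 4890 kJ
Bonds formed (products):
  C–C: 3 × 339 = 1017
  C–H: 10 × 397 = 3970
  Σ(formed) = 4987 kJ
ΔH = Σ(broken) − Σ(formed) = 4890 − 4987 = −97 kJ

ΔH ≈ −97 kJ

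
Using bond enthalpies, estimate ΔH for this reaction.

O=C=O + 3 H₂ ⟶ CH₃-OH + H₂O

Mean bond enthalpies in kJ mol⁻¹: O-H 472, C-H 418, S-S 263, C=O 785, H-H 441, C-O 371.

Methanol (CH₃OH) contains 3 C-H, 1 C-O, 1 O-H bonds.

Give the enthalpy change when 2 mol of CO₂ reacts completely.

ΔH = −296 kJ

Bonds broken (reactants):
  C=O: 2 × 785 = 1570
  H-H: 3 × 441 = 1323
  Σ(broken) = 2893 kJ
Bonds formed (products):
  C-H: 3 × 418 = 1254
  C-O: 1 × 371 = 371
  O-H: 3 × 472 = 1416
  Σ(formed) = 3041 kJ
ΔH = Σ(broken) − Σ(formed) = 2893 − 3041 = −148 kJ
For 2× the reaction as written: 2 × (−148) = −296 kJ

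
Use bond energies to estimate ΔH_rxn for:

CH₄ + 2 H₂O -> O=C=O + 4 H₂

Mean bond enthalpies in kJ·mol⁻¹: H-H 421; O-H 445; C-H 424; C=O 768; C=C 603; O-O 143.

ΔH ≈ +256 kJ

Bonds broken (reactants):
  C-H: 4 × 424 = 1696
  O-H: 4 × 445 = 1780
  Σ(broken) = 3476 kJ
Bonds formed (products):
  C=O: 2 × 768 = 1536
  H-H: 4 × 421 = 1684
  Σ(formed) = 3220 kJ
ΔH = Σ(broken) − Σ(formed) = 3476 − 3220 = +256 kJ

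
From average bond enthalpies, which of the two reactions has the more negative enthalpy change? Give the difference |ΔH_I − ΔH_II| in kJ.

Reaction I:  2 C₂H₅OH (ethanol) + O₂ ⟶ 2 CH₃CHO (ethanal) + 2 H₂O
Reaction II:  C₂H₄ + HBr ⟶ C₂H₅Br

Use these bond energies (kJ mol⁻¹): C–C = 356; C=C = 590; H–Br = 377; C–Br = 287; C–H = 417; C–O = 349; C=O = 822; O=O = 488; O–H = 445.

Reaction I:
  Bonds broken (reactants):
    C–C: 2 × 356 = 712
    C–H: 10 × 417 = 4170
    C–O: 2 × 349 = 698
    O–H: 2 × 445 = 890
    O=O: 1 × 488 = 488
    Σ(broken) = 6958 kJ
  Bonds formed (products):
    C–C: 2 × 356 = 712
    C–H: 8 × 417 = 3336
    C=O: 2 × 822 = 1644
    O–H: 4 × 445 = 1780
    Σ(formed) = 7472 kJ
  ΔH_I = 6958 − 7472 = −514 kJ
Reaction II:
  Bonds broken (reactants):
    C–H: 4 × 417 = 1668
    C=C: 1 × 590 = 590
    H–Br: 1 × 377 = 377
    Σ(broken) = 2635 kJ
  Bonds formed (products):
    C–Br: 1 × 287 = 287
    C–C: 1 × 356 = 356
    C–H: 5 × 417 = 2085
    Σ(formed) = 2728 kJ
  ΔH_II = 2635 − 2728 = −93 kJ
ΔH_I − ΔH_II = −421 kJ, so reaction I has the more negative ΔH; |ΔH_I − ΔH_II| = 421 kJ.

Reaction I, by 421 kJ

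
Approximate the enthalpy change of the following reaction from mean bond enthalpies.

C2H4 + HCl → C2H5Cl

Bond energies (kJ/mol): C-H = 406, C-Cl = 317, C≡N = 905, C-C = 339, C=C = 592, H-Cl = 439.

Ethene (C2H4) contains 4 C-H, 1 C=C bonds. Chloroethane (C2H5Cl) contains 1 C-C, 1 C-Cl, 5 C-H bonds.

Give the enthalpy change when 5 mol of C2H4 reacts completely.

ΔH = −155 kJ

Bonds broken (reactants):
  C-H: 4 × 406 = 1624
  C=C: 1 × 592 = 592
  H-Cl: 1 × 439 = 439
  Σ(broken) = 2655 kJ
Bonds formed (products):
  C-C: 1 × 339 = 339
  C-Cl: 1 × 317 = 317
  C-H: 5 × 406 = 2030
  Σ(formed) = 2686 kJ
ΔH = Σ(broken) − Σ(formed) = 2655 − 2686 = −31 kJ
For 5× the reaction as written: 5 × (−31) = −155 kJ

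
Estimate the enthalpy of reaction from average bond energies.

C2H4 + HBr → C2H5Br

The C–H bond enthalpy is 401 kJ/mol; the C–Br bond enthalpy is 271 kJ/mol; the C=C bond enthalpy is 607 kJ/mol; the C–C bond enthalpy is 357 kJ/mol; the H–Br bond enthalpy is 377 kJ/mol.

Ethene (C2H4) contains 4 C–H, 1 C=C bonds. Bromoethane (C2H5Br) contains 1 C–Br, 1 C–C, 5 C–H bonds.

ΔH ≈ −45 kJ

Bonds broken (reactants):
  C–H: 4 × 401 = 1604
  C=C: 1 × 607 = 607
  H–Br: 1 × 377 = 377
  Σ(broken) = 2588 kJ
Bonds formed (products):
  C–Br: 1 × 271 = 271
  C–C: 1 × 357 = 357
  C–H: 5 × 401 = 2005
  Σ(formed) = 2633 kJ
ΔH = Σ(broken) − Σ(formed) = 2588 − 2633 = −45 kJ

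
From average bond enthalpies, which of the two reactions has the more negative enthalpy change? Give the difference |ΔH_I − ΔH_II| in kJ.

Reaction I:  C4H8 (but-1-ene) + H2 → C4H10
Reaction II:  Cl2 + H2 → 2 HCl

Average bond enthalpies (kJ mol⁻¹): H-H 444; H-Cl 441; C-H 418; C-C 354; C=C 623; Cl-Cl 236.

Reaction II, by 79 kJ

Reaction I:
  Bonds broken (reactants):
    C-C: 2 × 354 = 708
    C-H: 8 × 418 = 3344
    C=C: 1 × 623 = 623
    H-H: 1 × 444 = 444
    Σ(broken) = 5119 kJ
  Bonds formed (products):
    C-C: 3 × 354 = 1062
    C-H: 10 × 418 = 4180
    Σ(formed) = 5242 kJ
  ΔH_I = 5119 − 5242 = −123 kJ
Reaction II:
  Bonds broken (reactants):
    Cl-Cl: 1 × 236 = 236
    H-H: 1 × 444 = 444
    Σ(broken) = 680 kJ
  Bonds formed (products):
    H-Cl: 2 × 441 = 882
    Σ(formed) = 882 kJ
  ΔH_II = 680 − 882 = −202 kJ
ΔH_I − ΔH_II = +79 kJ, so reaction II has the more negative ΔH; |ΔH_I − ΔH_II| = 79 kJ.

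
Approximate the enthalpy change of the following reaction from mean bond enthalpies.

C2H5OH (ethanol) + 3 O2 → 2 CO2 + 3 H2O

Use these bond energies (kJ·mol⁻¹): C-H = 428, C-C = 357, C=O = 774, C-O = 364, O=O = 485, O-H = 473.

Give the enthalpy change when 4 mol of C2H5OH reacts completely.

ΔH = −4580 kJ

Bonds broken (reactants):
  C-C: 1 × 357 = 357
  C-H: 5 × 428 = 2140
  C-O: 1 × 364 = 364
  O-H: 1 × 473 = 473
  O=O: 3 × 485 = 1455
  Σ(broken) = 4789 kJ
Bonds formed (products):
  C=O: 4 × 774 = 3096
  O-H: 6 × 473 = 2838
  Σ(formed) = 5934 kJ
ΔH = Σ(broken) − Σ(formed) = 4789 − 5934 = −1145 kJ
For 4× the reaction as written: 4 × (−1145) = −4580 kJ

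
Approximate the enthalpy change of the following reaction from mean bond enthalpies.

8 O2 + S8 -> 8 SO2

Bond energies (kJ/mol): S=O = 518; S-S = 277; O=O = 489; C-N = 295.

ΔH ≈ −2160 kJ

Bonds broken (reactants):
  O=O: 8 × 489 = 3912
  S-S: 8 × 277 = 2216
  Σ(broken) = 6128 kJ
Bonds formed (products):
  S=O: 16 × 518 = 8288
  Σ(formed) = 8288 kJ
ΔH = Σ(broken) − Σ(formed) = 6128 − 8288 = −2160 kJ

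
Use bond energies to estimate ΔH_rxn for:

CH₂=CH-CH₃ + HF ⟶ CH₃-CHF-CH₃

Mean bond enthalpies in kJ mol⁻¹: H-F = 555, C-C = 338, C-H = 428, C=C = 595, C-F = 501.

ΔH ≈ −117 kJ

Bonds broken (reactants):
  C-C: 1 × 338 = 338
  C-H: 6 × 428 = 2568
  C=C: 1 × 595 = 595
  H-F: 1 × 555 = 555
  Σ(broken) = 4056 kJ
Bonds formed (products):
  C-C: 2 × 338 = 676
  C-F: 1 × 501 = 501
  C-H: 7 × 428 = 2996
  Σ(formed) = 4173 kJ
ΔH = Σ(broken) − Σ(formed) = 4056 − 4173 = −117 kJ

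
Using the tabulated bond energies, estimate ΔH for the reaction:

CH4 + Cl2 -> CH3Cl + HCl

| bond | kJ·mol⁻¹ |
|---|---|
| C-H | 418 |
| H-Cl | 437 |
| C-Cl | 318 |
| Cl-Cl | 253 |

ΔH ≈ −84 kJ

Bonds broken (reactants):
  C-H: 4 × 418 = 1672
  Cl-Cl: 1 × 253 = 253
  Σ(broken) = 1925 kJ
Bonds formed (products):
  C-Cl: 1 × 318 = 318
  C-H: 3 × 418 = 1254
  H-Cl: 1 × 437 = 437
  Σ(formed) = 2009 kJ
ΔH = Σ(broken) − Σ(formed) = 1925 − 2009 = −84 kJ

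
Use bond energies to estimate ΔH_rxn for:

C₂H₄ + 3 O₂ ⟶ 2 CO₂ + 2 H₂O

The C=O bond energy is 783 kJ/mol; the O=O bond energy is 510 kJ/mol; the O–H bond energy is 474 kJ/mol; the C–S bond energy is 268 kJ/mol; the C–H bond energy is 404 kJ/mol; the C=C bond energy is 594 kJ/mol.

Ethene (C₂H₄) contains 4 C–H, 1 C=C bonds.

Bonds broken (reactants):
  C–H: 4 × 404 = 1616
  C=C: 1 × 594 = 594
  O=O: 3 × 510 = 1530
  Σ(broken) = 3740 kJ
Bonds formed (products):
  C=O: 4 × 783 = 3132
  O–H: 4 × 474 = 1896
  Σ(formed) = 5028 kJ
ΔH = Σ(broken) − Σ(formed) = 3740 − 5028 = −1288 kJ

ΔH ≈ −1288 kJ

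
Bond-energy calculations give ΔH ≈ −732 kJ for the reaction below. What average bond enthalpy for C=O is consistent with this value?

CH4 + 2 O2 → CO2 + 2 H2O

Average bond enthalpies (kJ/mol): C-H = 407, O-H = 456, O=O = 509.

D(C=O) ≈ 777 kJ/mol

Let D be the C=O bond energy.
Σ(broken) = 4×407 + 2×509 = 2646
Σ(formed) = 2×D + 4×456 = 1824 + 2D
ΔH = Σ(broken) − Σ(formed) = (2646) − (1824 + 2D) = +822 − 2D
Setting this equal to −732 kJ gives 2D = 1554, so D = 777 kJ/mol.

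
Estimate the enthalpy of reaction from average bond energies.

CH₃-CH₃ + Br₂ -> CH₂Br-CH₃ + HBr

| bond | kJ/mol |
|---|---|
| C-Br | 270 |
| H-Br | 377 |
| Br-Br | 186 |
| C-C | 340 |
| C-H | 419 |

Bonds broken (reactants):
  Br-Br: 1 × 186 = 186
  C-C: 1 × 340 = 340
  C-H: 6 × 419 = 2514
  Σ(broken) = 3040 kJ
Bonds formed (products):
  C-Br: 1 × 270 = 270
  C-C: 1 × 340 = 340
  C-H: 5 × 419 = 2095
  H-Br: 1 × 377 = 377
  Σ(formed) = 3082 kJ
ΔH = Σ(broken) − Σ(formed) = 3040 − 3082 = −42 kJ

ΔH ≈ −42 kJ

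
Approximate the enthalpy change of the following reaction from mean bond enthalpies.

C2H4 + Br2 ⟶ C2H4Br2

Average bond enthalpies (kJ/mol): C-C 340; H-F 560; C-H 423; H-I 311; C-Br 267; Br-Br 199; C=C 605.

ΔH ≈ −70 kJ

Bonds broken (reactants):
  Br-Br: 1 × 199 = 199
  C-H: 4 × 423 = 1692
  C=C: 1 × 605 = 605
  Σ(broken) = 2496 kJ
Bonds formed (products):
  C-Br: 2 × 267 = 534
  C-C: 1 × 340 = 340
  C-H: 4 × 423 = 1692
  Σ(formed) = 2566 kJ
ΔH = Σ(broken) − Σ(formed) = 2496 − 2566 = −70 kJ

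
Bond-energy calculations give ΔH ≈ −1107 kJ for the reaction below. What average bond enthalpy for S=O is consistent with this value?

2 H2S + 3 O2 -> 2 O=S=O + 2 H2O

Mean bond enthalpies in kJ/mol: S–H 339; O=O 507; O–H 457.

D(S=O) ≈ 539 kJ/mol

Let D be the S=O bond energy.
Σ(broken) = 3×507 + 4×339 = 2877
Σ(formed) = 4×457 + 4×D = 1828 + 4D
ΔH = Σ(broken) − Σ(formed) = (2877) − (1828 + 4D) = +1049 − 4D
Setting this equal to −1107 kJ gives 4D = 2156, so D = 539 kJ/mol.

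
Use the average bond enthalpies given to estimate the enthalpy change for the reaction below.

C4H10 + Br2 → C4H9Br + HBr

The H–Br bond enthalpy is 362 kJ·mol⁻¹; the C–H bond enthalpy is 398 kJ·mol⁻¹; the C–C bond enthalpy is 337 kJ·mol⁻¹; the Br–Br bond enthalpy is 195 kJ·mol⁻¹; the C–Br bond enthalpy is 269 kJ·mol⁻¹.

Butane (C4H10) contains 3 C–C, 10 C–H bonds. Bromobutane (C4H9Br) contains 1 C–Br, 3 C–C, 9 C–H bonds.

ΔH ≈ −38 kJ

Bonds broken (reactants):
  Br–Br: 1 × 195 = 195
  C–C: 3 × 337 = 1011
  C–H: 10 × 398 = 3980
  Σ(broken) = 5186 kJ
Bonds formed (products):
  C–Br: 1 × 269 = 269
  C–C: 3 × 337 = 1011
  C–H: 9 × 398 = 3582
  H–Br: 1 × 362 = 362
  Σ(formed) = 5224 kJ
ΔH = Σ(broken) − Σ(formed) = 5186 − 5224 = −38 kJ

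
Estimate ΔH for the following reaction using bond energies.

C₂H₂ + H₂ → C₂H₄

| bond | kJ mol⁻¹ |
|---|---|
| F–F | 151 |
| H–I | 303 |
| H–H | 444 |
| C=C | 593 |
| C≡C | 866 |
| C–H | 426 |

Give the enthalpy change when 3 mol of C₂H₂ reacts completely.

ΔH = −405 kJ

Bonds broken (reactants):
  C≡C: 1 × 866 = 866
  C–H: 2 × 426 = 852
  H–H: 1 × 444 = 444
  Σ(broken) = 2162 kJ
Bonds formed (products):
  C–H: 4 × 426 = 1704
  C=C: 1 × 593 = 593
  Σ(formed) = 2297 kJ
ΔH = Σ(broken) − Σ(formed) = 2162 − 2297 = −135 kJ
For 3× the reaction as written: 3 × (−135) = −405 kJ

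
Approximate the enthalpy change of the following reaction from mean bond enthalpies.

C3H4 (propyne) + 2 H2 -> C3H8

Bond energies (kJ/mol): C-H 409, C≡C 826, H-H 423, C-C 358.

ΔH ≈ −322 kJ

Bonds broken (reactants):
  C≡C: 1 × 826 = 826
  C-C: 1 × 358 = 358
  C-H: 4 × 409 = 1636
  H-H: 2 × 423 = 846
  Σ(broken) = 3666 kJ
Bonds formed (products):
  C-C: 2 × 358 = 716
  C-H: 8 × 409 = 3272
  Σ(formed) = 3988 kJ
ΔH = Σ(broken) − Σ(formed) = 3666 − 3988 = −322 kJ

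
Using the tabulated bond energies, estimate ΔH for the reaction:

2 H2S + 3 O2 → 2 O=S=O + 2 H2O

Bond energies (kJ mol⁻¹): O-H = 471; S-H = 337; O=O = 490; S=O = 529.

Bonds broken (reactants):
  O=O: 3 × 490 = 1470
  S-H: 4 × 337 = 1348
  Σ(broken) = 2818 kJ
Bonds formed (products):
  O-H: 4 × 471 = 1884
  S=O: 4 × 529 = 2116
  Σ(formed) = 4000 kJ
ΔH = Σ(broken) − Σ(formed) = 2818 − 4000 = −1182 kJ

ΔH ≈ −1182 kJ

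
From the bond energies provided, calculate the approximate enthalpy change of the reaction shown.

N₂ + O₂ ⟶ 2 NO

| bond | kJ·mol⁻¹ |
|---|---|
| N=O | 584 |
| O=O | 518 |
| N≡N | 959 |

Bonds broken (reactants):
  N≡N: 1 × 959 = 959
  O=O: 1 × 518 = 518
  Σ(broken) = 1477 kJ
Bonds formed (products):
  N=O: 2 × 584 = 1168
  Σ(formed) = 1168 kJ
ΔH = Σ(broken) − Σ(formed) = 1477 − 1168 = +309 kJ

ΔH ≈ +309 kJ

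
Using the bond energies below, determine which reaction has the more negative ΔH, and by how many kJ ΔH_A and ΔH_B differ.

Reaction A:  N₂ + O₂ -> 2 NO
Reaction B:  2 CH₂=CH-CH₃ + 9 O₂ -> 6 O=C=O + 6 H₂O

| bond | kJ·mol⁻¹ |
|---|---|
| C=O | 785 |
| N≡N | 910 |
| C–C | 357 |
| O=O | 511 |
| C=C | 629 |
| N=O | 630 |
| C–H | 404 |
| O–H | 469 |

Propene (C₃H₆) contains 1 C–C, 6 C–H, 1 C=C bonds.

Reaction B, by 3790 kJ

Reaction A:
  Bonds broken (reactants):
    N≡N: 1 × 910 = 910
    O=O: 1 × 511 = 511
    Σ(broken) = 1421 kJ
  Bonds formed (products):
    N=O: 2 × 630 = 1260
    Σ(formed) = 1260 kJ
  ΔH_A = 1421 − 1260 = +161 kJ
Reaction B:
  Bonds broken (reactants):
    C–C: 2 × 357 = 714
    C–H: 12 × 404 = 4848
    C=C: 2 × 629 = 1258
    O=O: 9 × 511 = 4599
    Σ(broken) = 11419 kJ
  Bonds formed (products):
    C=O: 12 × 785 = 9420
    O–H: 12 × 469 = 5628
    Σ(formed) = 15048 kJ
  ΔH_B = 11419 − 15048 = −3629 kJ
ΔH_A − ΔH_B = +3790 kJ, so reaction B has the more negative ΔH; |ΔH_A − ΔH_B| = 3790 kJ.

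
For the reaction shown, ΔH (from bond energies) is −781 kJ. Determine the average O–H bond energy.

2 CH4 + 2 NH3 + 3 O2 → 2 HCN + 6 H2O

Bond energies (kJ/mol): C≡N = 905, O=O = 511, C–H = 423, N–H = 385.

D(O–H) ≈ 446 kJ/mol

Let D be the O–H bond energy.
Σ(broken) = 8×423 + 6×385 + 3×511 = 7227
Σ(formed) = 2×905 + 2×423 + 12×D = 2656 + 12D
ΔH = Σ(broken) − Σ(formed) = (7227) − (2656 + 12D) = +4571 − 12D
Setting this equal to −781 kJ gives 12D = 5352, so D = 446 kJ/mol.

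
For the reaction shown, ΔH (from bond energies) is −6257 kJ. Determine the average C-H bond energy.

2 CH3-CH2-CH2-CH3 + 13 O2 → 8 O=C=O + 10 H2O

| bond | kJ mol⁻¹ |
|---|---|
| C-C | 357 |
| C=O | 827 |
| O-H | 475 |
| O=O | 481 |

D(C-H) ≈ 404 kJ/mol

Let D be the C-H bond energy.
Σ(broken) = 6×357 + 20×D + 13×481 = 8395 + 20D
Σ(formed) = 16×827 + 20×475 = 22732
ΔH = Σ(broken) − Σ(formed) = (8395 + 20D) − (22732) = −14337 + 20D
Setting this equal to −6257 kJ gives 20D = 8080, so D = 404 kJ/mol.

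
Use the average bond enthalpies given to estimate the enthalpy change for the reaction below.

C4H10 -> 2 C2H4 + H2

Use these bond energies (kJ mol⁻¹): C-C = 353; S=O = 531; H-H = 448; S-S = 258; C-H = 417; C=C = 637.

Bonds broken (reactants):
  C-C: 3 × 353 = 1059
  C-H: 10 × 417 = 4170
  Σ(broken) = 5229 kJ
Bonds formed (products):
  C-H: 8 × 417 = 3336
  C=C: 2 × 637 = 1274
  H-H: 1 × 448 = 448
  Σ(formed) = 5058 kJ
ΔH = Σ(broken) − Σ(formed) = 5229 − 5058 = +171 kJ

ΔH ≈ +171 kJ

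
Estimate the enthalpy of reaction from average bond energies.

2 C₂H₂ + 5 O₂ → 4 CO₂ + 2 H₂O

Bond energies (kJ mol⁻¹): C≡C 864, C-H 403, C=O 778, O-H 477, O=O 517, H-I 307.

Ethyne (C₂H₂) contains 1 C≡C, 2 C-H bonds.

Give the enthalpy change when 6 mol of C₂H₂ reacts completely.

Bonds broken (reactants):
  C≡C: 2 × 864 = 1728
  C-H: 4 × 403 = 1612
  O=O: 5 × 517 = 2585
  Σ(broken) = 5925 kJ
Bonds formed (products):
  C=O: 8 × 778 = 6224
  O-H: 4 × 477 = 1908
  Σ(formed) = 8132 kJ
ΔH = Σ(broken) − Σ(formed) = 5925 − 8132 = −2207 kJ
For 3× the reaction as written: 3 × (−2207) = −6621 kJ

ΔH = −6621 kJ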